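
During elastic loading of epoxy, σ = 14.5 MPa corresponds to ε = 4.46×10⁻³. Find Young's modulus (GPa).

3.25 GPa

E = σ/ε = 14.5 MPa / 4.46×10⁻³ = 3251 MPa = 3.25 GPa.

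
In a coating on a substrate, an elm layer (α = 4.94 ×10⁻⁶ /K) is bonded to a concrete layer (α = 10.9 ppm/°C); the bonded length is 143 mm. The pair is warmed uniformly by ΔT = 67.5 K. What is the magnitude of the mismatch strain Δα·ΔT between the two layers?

Δα = |4.94 − 10.9|×10⁻⁶/K = 5.96×10⁻⁶/K.
Mismatch strain = Δα·ΔT = 5.96×10⁻⁶ × 67.5 = 4.02×10⁻⁴.

4.02×10⁻⁴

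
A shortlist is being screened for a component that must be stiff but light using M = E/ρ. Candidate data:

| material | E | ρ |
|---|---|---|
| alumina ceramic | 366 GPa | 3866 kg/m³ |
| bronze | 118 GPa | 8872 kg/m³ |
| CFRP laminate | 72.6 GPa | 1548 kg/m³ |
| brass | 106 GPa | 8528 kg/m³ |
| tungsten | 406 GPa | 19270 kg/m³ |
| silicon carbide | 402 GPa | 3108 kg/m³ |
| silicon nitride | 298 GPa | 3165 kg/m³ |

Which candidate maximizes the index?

Evaluate M for each candidate:
  silicon carbide: M = 129 MN·m/kg
  alumina ceramic: M = 94.7 MN·m/kg
  silicon nitride: M = 94.2 MN·m/kg
  CFRP laminate: M = 46.9 MN·m/kg
  tungsten: M = 21.1 MN·m/kg
  bronze: M = 13.3 MN·m/kg
  brass: M = 12.4 MN·m/kg
The maximum is for silicon carbide.

silicon carbide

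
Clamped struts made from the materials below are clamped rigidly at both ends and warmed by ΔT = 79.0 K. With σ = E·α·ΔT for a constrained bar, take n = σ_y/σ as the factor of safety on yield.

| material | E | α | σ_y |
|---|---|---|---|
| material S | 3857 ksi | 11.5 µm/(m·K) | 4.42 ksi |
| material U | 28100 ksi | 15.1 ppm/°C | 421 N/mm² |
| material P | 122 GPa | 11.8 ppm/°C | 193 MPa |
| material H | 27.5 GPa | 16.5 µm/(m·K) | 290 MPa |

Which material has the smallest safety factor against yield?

With everything in SI (GPa, ×10⁻⁶/K, MPa):
  material S: E = 26.59, α = 11.5, σ_y = 30.47 → σ = 24.2 MPa, n = 1.26
  material U: E = 193.7, α = 15.1, σ_y = 421.0 → σ = 231 MPa, n = 1.82
  material P: E = 122.0, α = 11.8, σ_y = 193.0 → σ = 114 MPa, n = 1.70
  material H: E = 27.50, α = 16.5, σ_y = 290.0 → σ = 35.8 MPa, n = 8.09
Smallest n: material S with n = 1.26.

material S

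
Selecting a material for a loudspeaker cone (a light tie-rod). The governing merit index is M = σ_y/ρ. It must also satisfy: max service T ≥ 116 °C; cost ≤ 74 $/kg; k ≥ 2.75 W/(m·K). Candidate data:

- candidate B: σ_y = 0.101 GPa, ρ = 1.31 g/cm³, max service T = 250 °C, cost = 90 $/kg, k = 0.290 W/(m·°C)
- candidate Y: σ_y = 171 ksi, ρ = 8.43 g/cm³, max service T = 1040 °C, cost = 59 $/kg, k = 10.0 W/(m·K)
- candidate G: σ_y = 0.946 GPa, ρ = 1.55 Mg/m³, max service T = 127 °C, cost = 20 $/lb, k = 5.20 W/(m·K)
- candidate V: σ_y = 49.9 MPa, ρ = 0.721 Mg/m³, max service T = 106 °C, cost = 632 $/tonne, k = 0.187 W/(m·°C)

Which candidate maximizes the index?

candidate G

Screen on constraints: max service T ≥ 116 °C; cost ≤ 74 $/kg; k ≥ 2.75 W/(m·K). Survivors: candidate Y, candidate G.
Convert each candidate to consistent units, then evaluate M:
  candidate Y: σ_y = 1179 MPa, ρ = 8430 kg/m³
  candidate G: σ_y = 946.0 MPa, ρ = 1550 kg/m³
  candidate G: M = 610 kN·m/kg
  candidate Y: M = 140 kN·m/kg
Candidate G ranks first.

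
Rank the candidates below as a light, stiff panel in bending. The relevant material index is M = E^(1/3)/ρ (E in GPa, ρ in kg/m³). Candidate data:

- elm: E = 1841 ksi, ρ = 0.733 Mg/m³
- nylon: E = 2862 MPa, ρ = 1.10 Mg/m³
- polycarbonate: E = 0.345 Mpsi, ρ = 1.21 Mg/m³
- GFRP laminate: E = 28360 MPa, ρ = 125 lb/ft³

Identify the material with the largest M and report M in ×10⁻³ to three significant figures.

Putting every candidate on a common basis:
  elm: E = 12.69 GPa, ρ = 733.0 kg/m³
  nylon: E = 2.862 GPa, ρ = 1100 kg/m³
  polycarbonate: E = 2.379 GPa, ρ = 1210 kg/m³
  GFRP laminate: E = 28.36 GPa, ρ = 2002 kg/m³
  elm: M = 3.18×10⁻³
  GFRP laminate: M = 1.52×10⁻³
  nylon: M = 1.29×10⁻³
  polycarbonate: M = 1.10×10⁻³
The maximum is for elm.

elm, M = 3.18×10⁻³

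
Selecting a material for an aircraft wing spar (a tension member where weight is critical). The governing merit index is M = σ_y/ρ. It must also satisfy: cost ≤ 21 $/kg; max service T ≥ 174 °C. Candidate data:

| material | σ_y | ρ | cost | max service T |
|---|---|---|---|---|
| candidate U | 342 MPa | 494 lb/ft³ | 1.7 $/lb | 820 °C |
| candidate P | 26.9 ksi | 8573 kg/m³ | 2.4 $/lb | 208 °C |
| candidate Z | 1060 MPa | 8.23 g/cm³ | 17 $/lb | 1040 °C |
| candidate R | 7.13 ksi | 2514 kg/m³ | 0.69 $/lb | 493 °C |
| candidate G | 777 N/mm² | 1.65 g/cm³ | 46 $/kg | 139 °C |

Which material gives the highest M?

candidate U

Screen on constraints: cost ≤ 21 $/kg; max service T ≥ 174 °C. Survivors: candidate U, candidate P, candidate R.
In SI units:
  candidate U: σ_y = 342.0 MPa, ρ = 7913 kg/m³
  candidate P: σ_y = 185.5 MPa, ρ = 8573 kg/m³
  candidate R: σ_y = 49.16 MPa, ρ = 2514 kg/m³
  candidate U: M = 43.2 kN·m/kg
  candidate P: M = 21.6 kN·m/kg
  candidate R: M = 19.6 kN·m/kg
Candidate U ranks first.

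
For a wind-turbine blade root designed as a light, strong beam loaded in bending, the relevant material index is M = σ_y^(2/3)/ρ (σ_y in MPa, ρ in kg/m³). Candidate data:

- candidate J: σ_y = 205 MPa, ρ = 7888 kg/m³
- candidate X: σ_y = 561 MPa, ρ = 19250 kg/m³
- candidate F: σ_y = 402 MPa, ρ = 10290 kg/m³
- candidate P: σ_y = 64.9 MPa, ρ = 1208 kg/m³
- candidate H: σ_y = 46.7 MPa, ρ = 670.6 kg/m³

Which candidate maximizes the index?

Computing M directly (units already consistent):
  candidate H: M = 19.3×10⁻³
  candidate P: M = 13.4×10⁻³
  candidate F: M = 5.29×10⁻³
  candidate J: M = 4.41×10⁻³
  candidate X: M = 3.53×10⁻³
Highest index: candidate H.

candidate H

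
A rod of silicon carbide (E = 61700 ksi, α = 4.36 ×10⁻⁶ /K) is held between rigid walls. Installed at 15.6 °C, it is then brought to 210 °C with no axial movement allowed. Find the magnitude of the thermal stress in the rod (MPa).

361 MPa

E = 61700 ksi = 425.4 GPa.
ΔT = 194.4 K. Constrained thermal stress σ = E·α·ΔT = 425.4×10³ MPa × 4.36×10⁻⁶ × 194.4 = 361 MPa (compressive).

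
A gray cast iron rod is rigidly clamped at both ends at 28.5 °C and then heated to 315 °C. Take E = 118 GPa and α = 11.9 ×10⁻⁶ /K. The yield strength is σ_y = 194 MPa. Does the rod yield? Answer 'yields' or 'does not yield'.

ΔT = 286.5 K. Constrained thermal stress σ = E·α·ΔT = 118.0×10³ MPa × 11.9×10⁻⁶ × 286.5 = 402 MPa (compressive).
Compare to σ_y = 194 MPa: σ ≥ σ_y, so it yields.

yields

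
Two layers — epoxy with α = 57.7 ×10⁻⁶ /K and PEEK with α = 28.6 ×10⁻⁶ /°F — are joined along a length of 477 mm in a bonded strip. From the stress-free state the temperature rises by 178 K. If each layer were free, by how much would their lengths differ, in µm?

528 µm

PEEK: α = 28.6×10⁻⁶/°F × 9/5 = 51.5×10⁻⁶/K.
Δα = |57.7 − 51.5|×10⁻⁶/K = 6.22×10⁻⁶/K.
ΔL_mismatch = Δα·L·ΔT = 6.22×10⁻⁶ × 477.0 mm × 178.0 K = 528 µm.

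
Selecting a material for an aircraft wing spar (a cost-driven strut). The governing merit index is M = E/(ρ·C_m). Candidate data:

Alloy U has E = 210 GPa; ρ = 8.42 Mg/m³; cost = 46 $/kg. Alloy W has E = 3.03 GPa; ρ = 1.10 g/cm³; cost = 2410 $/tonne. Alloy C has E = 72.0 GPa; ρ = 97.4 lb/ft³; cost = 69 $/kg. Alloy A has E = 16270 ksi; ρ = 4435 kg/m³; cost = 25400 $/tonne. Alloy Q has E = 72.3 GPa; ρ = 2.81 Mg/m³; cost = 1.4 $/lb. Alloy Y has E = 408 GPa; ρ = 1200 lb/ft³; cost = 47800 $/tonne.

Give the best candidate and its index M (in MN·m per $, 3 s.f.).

After converting to SI:
  alloy U: E = 210.0 GPa, ρ = 8420 kg/m³, cost = 46.00 $/kg
  alloy W: E = 3.030 GPa, ρ = 1100 kg/m³, cost = 2.410 $/kg
  alloy C: E = 72.00 GPa, ρ = 1560 kg/m³, cost = 69.00 $/kg
  alloy A: E = 112.2 GPa, ρ = 4435 kg/m³, cost = 25.40 $/kg
  alloy Q: E = 72.30 GPa, ρ = 2810 kg/m³, cost = 3.086 $/kg
  alloy Y: E = 408.0 GPa, ρ = 19220 kg/m³, cost = 47.80 $/kg
  alloy Q: M = 8.34 MN·m per $
  alloy W: M = 1.14 MN·m per $
  alloy A: M = 0.996 MN·m per $
  alloy C: M = 0.669 MN·m per $
  alloy U: M = 0.542 MN·m per $
  alloy Y: M = 0.444 MN·m per $
The maximum is for alloy Q.

alloy Q, M = 8.34 MN·m per $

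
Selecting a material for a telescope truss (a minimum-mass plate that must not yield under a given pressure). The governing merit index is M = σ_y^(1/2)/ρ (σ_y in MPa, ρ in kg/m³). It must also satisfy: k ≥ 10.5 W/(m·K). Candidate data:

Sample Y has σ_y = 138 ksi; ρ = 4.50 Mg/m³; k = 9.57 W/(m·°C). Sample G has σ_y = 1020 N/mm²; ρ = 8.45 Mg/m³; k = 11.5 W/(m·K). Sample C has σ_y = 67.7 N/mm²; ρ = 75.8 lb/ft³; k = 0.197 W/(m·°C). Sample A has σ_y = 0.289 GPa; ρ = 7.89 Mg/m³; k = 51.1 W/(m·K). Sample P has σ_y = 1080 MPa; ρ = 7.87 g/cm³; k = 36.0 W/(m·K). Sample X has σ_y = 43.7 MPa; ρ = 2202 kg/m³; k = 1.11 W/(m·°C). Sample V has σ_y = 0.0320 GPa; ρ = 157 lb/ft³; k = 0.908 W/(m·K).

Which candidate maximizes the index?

sample P

Screen on constraints: k ≥ 10.5 W/(m·K). Survivors: sample G, sample A, sample P.
Putting every candidate on a common basis:
  sample G: σ_y = 1020 MPa, ρ = 8450 kg/m³
  sample A: σ_y = 289.0 MPa, ρ = 7890 kg/m³
  sample P: σ_y = 1080 MPa, ρ = 7870 kg/m³
  sample P: M = 4.18×10⁻³
  sample G: M = 3.78×10⁻³
  sample A: M = 2.15×10⁻³
The maximum is for sample P.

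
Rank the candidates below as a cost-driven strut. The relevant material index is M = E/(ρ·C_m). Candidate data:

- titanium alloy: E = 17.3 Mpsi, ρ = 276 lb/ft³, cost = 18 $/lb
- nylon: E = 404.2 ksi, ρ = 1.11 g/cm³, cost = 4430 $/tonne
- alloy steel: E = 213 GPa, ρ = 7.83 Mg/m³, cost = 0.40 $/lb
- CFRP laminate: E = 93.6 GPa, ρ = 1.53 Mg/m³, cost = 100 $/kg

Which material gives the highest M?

alloy steel

After converting to SI:
  titanium alloy: E = 119.3 GPa, ρ = 4421 kg/m³, cost = 39.68 $/kg
  nylon: E = 2.787 GPa, ρ = 1110 kg/m³, cost = 4.430 $/kg
  alloy steel: E = 213.0 GPa, ρ = 7830 kg/m³, cost = 0.8818 $/kg
  CFRP laminate: E = 93.60 GPa, ρ = 1530 kg/m³, cost = 100.0 $/kg
  alloy steel: M = 30.8 MN·m per $
  titanium alloy: M = 0.680 MN·m per $
  CFRP laminate: M = 0.612 MN·m per $
  nylon: M = 0.567 MN·m per $
Alloy steel ranks first.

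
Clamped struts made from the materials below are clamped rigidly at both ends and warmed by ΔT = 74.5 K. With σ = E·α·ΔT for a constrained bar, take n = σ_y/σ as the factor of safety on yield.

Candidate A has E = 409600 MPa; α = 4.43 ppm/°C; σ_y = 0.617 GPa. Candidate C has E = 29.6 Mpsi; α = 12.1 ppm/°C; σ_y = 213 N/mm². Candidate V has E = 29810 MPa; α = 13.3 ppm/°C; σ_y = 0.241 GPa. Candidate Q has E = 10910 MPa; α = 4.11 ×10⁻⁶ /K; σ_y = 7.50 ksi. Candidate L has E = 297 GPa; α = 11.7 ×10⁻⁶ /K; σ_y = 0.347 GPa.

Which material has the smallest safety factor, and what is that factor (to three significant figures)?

In consistent units (E in GPa, α in ×10⁻⁶/K, σ_y in MPa):
  candidate A: E = 409.6, α = 4.43, σ_y = 617.0 → σ = 135 MPa, n = 4.56
  candidate C: E = 204.1, α = 12.1, σ_y = 213.0 → σ = 184 MPa, n = 1.16
  candidate V: E = 29.81, α = 13.3, σ_y = 241.0 → σ = 29.5 MPa, n = 8.16
  candidate Q: E = 10.91, α = 4.11, σ_y = 51.71 → σ = 3.34 MPa, n = 15.5
  candidate L: E = 297.0, α = 11.7, σ_y = 347.0 → σ = 259 MPa, n = 1.34
Candidate C has the lowest safety factor, n = 1.16.

candidate C, n = 1.16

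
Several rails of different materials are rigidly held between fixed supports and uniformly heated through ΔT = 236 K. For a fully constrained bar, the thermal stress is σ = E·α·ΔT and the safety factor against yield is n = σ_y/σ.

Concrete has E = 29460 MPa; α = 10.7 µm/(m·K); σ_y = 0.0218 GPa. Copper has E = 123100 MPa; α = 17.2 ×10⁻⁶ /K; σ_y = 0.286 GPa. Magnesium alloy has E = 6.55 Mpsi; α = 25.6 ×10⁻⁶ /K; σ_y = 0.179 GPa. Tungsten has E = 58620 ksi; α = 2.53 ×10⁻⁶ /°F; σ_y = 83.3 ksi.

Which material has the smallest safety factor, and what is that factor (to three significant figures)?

concrete, n = 0.293

Converting E to GPa, α to ×10⁻⁶/K, σ_y to MPa, then σ and n for each:
  concrete: E = 29.46, α = 10.7, σ_y = 21.80 → σ = 74.4 MPa, n = 0.293
  copper: E = 123.1, α = 17.2, σ_y = 286.0 → σ = 500 MPa, n = 0.572
  magnesium alloy: E = 45.16, α = 25.6, σ_y = 179.0 → σ = 273 MPa, n = 0.656
  tungsten: E = 404.2, α = 4.55, σ_y = 574.3 → σ = 434 MPa, n = 1.32
Smallest n: concrete with n = 0.293.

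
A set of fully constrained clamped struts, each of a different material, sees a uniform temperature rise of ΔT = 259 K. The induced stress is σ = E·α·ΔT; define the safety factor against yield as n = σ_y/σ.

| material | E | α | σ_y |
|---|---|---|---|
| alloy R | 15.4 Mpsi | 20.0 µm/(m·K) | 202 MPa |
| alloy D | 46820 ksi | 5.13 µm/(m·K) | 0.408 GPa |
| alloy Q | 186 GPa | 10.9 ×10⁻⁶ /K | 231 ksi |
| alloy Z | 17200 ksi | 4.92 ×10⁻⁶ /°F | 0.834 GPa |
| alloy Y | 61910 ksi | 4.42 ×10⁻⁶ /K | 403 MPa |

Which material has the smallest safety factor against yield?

Per material, after unit conversion:
  alloy R: E = 106.2, α = 20.0, σ_y = 202.0 → σ = 550 MPa, n = 0.367
  alloy D: E = 322.8, α = 5.13, σ_y = 408.0 → σ = 429 MPa, n = 0.951
  alloy Q: E = 186.0, α = 10.9, σ_y = 1593 → σ = 525 MPa, n = 3.03
  alloy Z: E = 118.6, α = 8.86, σ_y = 834.0 → σ = 272 MPa, n = 3.07
  alloy Y: E = 426.9, α = 4.42, σ_y = 403.0 → σ = 489 MPa, n = 0.825
Alloy R has the lowest safety factor, n = 0.367.

alloy R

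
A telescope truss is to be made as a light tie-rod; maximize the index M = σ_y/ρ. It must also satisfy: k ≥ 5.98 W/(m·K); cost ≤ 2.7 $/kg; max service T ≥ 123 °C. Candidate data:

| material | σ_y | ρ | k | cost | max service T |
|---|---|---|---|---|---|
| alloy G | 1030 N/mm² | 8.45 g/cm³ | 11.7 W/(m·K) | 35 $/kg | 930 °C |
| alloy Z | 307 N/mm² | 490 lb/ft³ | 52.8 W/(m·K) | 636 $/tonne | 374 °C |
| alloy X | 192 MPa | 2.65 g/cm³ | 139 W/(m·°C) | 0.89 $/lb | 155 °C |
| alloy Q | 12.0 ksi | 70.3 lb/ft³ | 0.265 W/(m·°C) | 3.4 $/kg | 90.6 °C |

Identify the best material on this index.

alloy X

Screen on constraints: k ≥ 5.98 W/(m·K); cost ≤ 2.7 $/kg; max service T ≥ 123 °C. Survivors: alloy Z, alloy X.
After converting to SI:
  alloy Z: σ_y = 307.0 MPa, ρ = 7849 kg/m³
  alloy X: σ_y = 192.0 MPa, ρ = 2650 kg/m³
  alloy X: M = 72.5 kN·m/kg
  alloy Z: M = 39.1 kN·m/kg
Highest index: alloy X.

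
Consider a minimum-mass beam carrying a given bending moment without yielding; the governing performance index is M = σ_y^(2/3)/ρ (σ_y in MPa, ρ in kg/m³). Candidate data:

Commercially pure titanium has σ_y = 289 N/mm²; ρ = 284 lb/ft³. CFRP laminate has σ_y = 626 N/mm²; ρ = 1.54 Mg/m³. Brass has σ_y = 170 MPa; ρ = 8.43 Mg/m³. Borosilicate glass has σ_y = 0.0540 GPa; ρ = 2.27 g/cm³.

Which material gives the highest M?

Putting every candidate on a common basis:
  commercially pure titanium: σ_y = 289.0 MPa, ρ = 4549 kg/m³
  CFRP laminate: σ_y = 626.0 MPa, ρ = 1540 kg/m³
  brass: σ_y = 170.0 MPa, ρ = 8430 kg/m³
  borosilicate glass: σ_y = 54.00 MPa, ρ = 2270 kg/m³
  CFRP laminate: M = 47.5×10⁻³
  commercially pure titanium: M = 9.61×10⁻³
  borosilicate glass: M = 6.29×10⁻³
  brass: M = 3.64×10⁻³
The maximum is for CFRP laminate.

CFRP laminate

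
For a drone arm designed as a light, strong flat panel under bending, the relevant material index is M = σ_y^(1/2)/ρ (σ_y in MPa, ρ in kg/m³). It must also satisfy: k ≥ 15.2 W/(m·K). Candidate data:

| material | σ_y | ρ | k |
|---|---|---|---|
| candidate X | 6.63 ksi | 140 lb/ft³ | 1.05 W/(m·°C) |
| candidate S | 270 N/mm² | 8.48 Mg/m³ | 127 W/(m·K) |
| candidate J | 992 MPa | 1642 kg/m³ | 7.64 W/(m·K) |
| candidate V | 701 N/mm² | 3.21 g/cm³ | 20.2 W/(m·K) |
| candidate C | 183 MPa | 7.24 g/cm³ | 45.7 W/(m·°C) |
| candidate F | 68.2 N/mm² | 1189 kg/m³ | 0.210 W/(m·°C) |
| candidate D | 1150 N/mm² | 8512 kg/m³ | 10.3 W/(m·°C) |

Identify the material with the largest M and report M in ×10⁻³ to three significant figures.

Screen on constraints: k ≥ 15.2 W/(m·K). Survivors: candidate S, candidate V, candidate C.
Normalizing units and computing the index:
  candidate S: σ_y = 270.0 MPa, ρ = 8480 kg/m³
  candidate V: σ_y = 701.0 MPa, ρ = 3210 kg/m³
  candidate C: σ_y = 183.0 MPa, ρ = 7240 kg/m³
  candidate V: M = 8.25×10⁻³
  candidate S: M = 1.94×10⁻³
  candidate C: M = 1.87×10⁻³
Candidate V ranks first.

candidate V, M = 8.25×10⁻³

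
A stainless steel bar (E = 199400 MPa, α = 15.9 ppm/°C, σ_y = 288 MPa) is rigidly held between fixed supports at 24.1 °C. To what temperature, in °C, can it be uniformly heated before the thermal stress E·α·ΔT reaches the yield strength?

E = 199400 MPa = 199.4 GPa.
E·α·ΔT = 288.0 MPa ⇒ ΔT = 288.0 / (199.4×10³ × 15.9×10⁻⁶) = 90.84 K.
T = 24.1 + 90.84 = 114.9 °C.

115 °C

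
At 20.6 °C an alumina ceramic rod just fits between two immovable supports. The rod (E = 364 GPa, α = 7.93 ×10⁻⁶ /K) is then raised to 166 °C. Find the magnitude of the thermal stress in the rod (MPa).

ΔT = 145.4 K. Constrained thermal stress σ = E·α·ΔT = 364.0×10³ MPa × 7.93×10⁻⁶ × 145.4 = 420 MPa (compressive).

420 MPa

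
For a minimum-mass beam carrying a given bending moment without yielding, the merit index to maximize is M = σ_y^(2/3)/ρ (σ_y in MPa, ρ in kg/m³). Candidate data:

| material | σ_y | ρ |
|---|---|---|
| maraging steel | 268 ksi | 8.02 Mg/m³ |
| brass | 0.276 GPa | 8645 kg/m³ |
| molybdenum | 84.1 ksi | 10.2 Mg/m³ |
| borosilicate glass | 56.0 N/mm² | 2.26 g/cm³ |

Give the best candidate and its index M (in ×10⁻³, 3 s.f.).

After converting to SI:
  maraging steel: σ_y = 1848 MPa, ρ = 8020 kg/m³
  brass: σ_y = 276.0 MPa, ρ = 8645 kg/m³
  molybdenum: σ_y = 579.8 MPa, ρ = 10200 kg/m³
  borosilicate glass: σ_y = 56.00 MPa, ρ = 2260 kg/m³
  maraging steel: M = 18.8×10⁻³
  molybdenum: M = 6.82×10⁻³
  borosilicate glass: M = 6.48×10⁻³
  brass: M = 4.90×10⁻³
Maraging steel has the largest M.

maraging steel, M = 18.8×10⁻³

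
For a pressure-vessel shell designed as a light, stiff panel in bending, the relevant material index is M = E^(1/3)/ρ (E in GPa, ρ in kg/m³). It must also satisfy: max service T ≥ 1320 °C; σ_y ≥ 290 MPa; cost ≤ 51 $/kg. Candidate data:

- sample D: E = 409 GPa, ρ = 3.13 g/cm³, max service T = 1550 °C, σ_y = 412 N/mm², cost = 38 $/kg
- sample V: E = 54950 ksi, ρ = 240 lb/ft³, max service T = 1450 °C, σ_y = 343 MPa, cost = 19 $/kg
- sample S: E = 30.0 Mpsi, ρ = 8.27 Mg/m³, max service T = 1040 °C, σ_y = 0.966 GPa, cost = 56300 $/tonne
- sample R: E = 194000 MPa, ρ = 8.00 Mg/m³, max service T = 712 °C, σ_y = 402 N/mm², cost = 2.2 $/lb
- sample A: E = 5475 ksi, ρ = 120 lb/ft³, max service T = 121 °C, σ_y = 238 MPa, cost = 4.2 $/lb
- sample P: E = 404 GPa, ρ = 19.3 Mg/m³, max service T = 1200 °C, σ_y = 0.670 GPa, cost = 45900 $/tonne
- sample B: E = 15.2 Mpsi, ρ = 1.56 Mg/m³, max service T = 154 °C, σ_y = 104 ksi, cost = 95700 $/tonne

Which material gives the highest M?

Screen on constraints: max service T ≥ 1320 °C; σ_y ≥ 290 MPa; cost ≤ 51 $/kg. Survivors: sample D, sample V.
After converting to SI:
  sample D: E = 409.0 GPa, ρ = 3130 kg/m³
  sample V: E = 378.9 GPa, ρ = 3844 kg/m³
  sample D: M = 2.37×10⁻³
  sample V: M = 1.88×10⁻³
The maximum is for sample D.

sample D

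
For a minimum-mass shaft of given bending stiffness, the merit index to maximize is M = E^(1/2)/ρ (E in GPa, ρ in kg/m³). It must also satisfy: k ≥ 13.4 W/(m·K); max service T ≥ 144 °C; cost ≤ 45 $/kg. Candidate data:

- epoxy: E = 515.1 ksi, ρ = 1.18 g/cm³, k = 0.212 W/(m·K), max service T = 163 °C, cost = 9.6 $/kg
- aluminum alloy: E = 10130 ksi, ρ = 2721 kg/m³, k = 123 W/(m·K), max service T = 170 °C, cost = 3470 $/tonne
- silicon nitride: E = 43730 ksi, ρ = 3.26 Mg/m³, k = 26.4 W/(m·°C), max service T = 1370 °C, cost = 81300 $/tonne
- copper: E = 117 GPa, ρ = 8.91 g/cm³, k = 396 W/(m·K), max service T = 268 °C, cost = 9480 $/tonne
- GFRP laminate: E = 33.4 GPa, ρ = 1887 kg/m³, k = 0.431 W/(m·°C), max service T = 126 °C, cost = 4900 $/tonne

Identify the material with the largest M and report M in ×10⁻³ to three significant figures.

Screen on constraints: k ≥ 13.4 W/(m·K); max service T ≥ 144 °C; cost ≤ 45 $/kg. Survivors: aluminum alloy, copper.
Normalizing units and computing the index:
  aluminum alloy: E = 69.84 GPa, ρ = 2721 kg/m³
  copper: E = 117.0 GPa, ρ = 8910 kg/m³
  aluminum alloy: M = 3.07×10⁻³
  copper: M = 1.21×10⁻³
Aluminum alloy has the largest M.

aluminum alloy, M = 3.07×10⁻³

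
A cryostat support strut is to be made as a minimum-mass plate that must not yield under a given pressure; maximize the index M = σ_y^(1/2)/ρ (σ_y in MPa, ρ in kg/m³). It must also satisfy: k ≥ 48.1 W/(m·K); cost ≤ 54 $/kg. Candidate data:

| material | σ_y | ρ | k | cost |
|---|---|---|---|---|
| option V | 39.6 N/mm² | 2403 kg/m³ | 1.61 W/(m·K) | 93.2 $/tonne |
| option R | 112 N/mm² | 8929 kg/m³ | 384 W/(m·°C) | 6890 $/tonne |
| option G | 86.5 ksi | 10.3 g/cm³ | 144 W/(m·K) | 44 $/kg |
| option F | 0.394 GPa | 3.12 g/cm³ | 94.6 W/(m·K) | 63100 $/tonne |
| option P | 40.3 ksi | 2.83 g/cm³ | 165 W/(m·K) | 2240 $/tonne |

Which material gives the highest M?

option P

Screen on constraints: k ≥ 48.1 W/(m·K); cost ≤ 54 $/kg. Survivors: option R, option G, option P.
Convert each candidate to consistent units, then evaluate M:
  option R: σ_y = 112.0 MPa, ρ = 8929 kg/m³
  option G: σ_y = 596.4 MPa, ρ = 10300 kg/m³
  option P: σ_y = 277.9 MPa, ρ = 2830 kg/m³
  option P: M = 5.89×10⁻³
  option G: M = 2.37×10⁻³
  option R: M = 1.19×10⁻³
Option P has the largest M.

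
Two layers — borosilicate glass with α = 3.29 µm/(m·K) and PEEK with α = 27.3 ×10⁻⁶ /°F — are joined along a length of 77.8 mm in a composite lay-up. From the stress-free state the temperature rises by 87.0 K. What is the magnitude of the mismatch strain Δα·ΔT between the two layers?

3.99×10⁻³

PEEK: α = 27.3×10⁻⁶/°F × 9/5 = 49.1×10⁻⁶/K.
Δα = |3.29 − 49.1|×10⁻⁶/K = 45.9×10⁻⁶/K.
Mismatch strain = Δα·ΔT = 45.9×10⁻⁶ × 87.0 = 3.99×10⁻³.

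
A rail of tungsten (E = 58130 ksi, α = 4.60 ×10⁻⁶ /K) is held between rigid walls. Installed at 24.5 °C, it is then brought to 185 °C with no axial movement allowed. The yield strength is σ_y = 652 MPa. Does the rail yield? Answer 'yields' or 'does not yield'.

does not yield

E = 58130 ksi = 400.8 GPa.
ΔT = 160.5 K. Constrained thermal stress σ = E·α·ΔT = 400.8×10³ MPa × 4.60×10⁻⁶ × 160.5 = 296 MPa (compressive).
Compare to σ_y = 652 MPa: σ < σ_y, so it does not yield.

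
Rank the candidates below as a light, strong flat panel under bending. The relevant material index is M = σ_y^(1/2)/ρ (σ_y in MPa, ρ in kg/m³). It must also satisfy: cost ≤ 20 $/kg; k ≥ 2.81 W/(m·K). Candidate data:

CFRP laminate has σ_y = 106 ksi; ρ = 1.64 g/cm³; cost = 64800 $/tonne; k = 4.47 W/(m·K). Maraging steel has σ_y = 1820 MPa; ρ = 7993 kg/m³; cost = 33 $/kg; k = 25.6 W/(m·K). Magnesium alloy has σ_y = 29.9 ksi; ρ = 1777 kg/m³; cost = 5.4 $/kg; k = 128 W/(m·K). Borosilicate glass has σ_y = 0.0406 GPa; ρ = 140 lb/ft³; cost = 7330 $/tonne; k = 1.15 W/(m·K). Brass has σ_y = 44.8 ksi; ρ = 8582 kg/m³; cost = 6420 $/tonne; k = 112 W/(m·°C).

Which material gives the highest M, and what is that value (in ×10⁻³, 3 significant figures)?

magnesium alloy, M = 8.08×10⁻³

Screen on constraints: cost ≤ 20 $/kg; k ≥ 2.81 W/(m·K). Survivors: magnesium alloy, brass.
In SI units:
  magnesium alloy: σ_y = 206.2 MPa, ρ = 1777 kg/m³
  brass: σ_y = 308.9 MPa, ρ = 8582 kg/m³
  magnesium alloy: M = 8.08×10⁻³
  brass: M = 2.05×10⁻³
Magnesium alloy has the largest M.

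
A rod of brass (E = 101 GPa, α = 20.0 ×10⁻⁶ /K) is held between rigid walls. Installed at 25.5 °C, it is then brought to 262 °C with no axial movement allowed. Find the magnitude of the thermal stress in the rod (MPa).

478 MPa

ΔT = 236.5 K. Constrained thermal stress σ = E·α·ΔT = 101.0×10³ MPa × 20.0×10⁻⁶ × 236.5 = 478 MPa (compressive).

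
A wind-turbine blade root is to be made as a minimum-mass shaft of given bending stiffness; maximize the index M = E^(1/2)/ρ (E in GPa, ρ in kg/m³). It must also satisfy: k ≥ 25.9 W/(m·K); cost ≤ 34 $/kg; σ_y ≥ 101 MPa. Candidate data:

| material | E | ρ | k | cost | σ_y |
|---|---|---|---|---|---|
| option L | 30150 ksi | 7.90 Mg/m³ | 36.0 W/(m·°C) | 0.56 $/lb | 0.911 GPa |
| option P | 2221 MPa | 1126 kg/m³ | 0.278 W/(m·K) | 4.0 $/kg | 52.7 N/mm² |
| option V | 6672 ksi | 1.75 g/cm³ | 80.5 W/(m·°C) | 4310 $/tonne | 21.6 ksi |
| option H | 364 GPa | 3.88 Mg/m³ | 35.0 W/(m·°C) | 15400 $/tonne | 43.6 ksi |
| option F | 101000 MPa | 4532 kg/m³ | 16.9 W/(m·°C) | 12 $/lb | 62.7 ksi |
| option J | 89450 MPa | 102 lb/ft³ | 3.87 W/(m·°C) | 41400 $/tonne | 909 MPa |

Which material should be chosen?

Screen on constraints: k ≥ 25.9 W/(m·K); cost ≤ 34 $/kg; σ_y ≥ 101 MPa. Survivors: option L, option V, option H.
Convert each candidate to consistent units, then evaluate M:
  option L: E = 207.9 GPa, ρ = 7900 kg/m³
  option V: E = 46.00 GPa, ρ = 1750 kg/m³
  option H: E = 364.0 GPa, ρ = 3880 kg/m³
  option H: M = 4.92×10⁻³
  option V: M = 3.88×10⁻³
  option L: M = 1.83×10⁻³
Option H has the largest M.

option H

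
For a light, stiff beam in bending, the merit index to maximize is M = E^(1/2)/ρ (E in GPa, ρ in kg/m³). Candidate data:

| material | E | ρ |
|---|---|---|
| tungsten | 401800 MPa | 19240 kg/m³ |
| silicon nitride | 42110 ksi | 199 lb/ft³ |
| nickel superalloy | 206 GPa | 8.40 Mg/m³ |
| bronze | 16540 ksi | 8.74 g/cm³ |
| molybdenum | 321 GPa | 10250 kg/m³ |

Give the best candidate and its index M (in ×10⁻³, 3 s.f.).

silicon nitride, M = 5.35×10⁻³

Convert each candidate to consistent units, then evaluate M:
  tungsten: E = 401.8 GPa, ρ = 19240 kg/m³
  silicon nitride: E = 290.3 GPa, ρ = 3188 kg/m³
  nickel superalloy: E = 206.0 GPa, ρ = 8400 kg/m³
  bronze: E = 114.0 GPa, ρ = 8740 kg/m³
  molybdenum: E = 321.0 GPa, ρ = 10250 kg/m³
  silicon nitride: M = 5.35×10⁻³
  molybdenum: M = 1.75×10⁻³
  nickel superalloy: M = 1.71×10⁻³
  bronze: M = 1.22×10⁻³
  tungsten: M = 1.04×10⁻³
The maximum is for silicon nitride.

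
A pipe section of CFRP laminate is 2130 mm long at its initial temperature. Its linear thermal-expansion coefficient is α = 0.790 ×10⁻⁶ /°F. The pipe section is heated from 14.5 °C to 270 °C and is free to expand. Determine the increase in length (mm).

0.774 mm

Convert α: 0.790×10⁻⁶/°F × (9/5) = 1.42×10⁻⁶/K.
ΔT = 270 − 14.5 = 255.5 K.
ΔL = α·L₀·ΔT = 1.42×10⁻⁶ × 2130 mm × 255.5 K = 0.774 mm.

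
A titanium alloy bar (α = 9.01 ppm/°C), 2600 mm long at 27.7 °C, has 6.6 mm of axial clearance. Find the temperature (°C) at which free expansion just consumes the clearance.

309 °C

α·L₀·ΔT = 6.6 mm ⇒ ΔT = 6.6 / (9.01×10⁻⁶ × 2600.0) = 281.7 K.
T = 27.7 + 281.7 = 309.4 °C.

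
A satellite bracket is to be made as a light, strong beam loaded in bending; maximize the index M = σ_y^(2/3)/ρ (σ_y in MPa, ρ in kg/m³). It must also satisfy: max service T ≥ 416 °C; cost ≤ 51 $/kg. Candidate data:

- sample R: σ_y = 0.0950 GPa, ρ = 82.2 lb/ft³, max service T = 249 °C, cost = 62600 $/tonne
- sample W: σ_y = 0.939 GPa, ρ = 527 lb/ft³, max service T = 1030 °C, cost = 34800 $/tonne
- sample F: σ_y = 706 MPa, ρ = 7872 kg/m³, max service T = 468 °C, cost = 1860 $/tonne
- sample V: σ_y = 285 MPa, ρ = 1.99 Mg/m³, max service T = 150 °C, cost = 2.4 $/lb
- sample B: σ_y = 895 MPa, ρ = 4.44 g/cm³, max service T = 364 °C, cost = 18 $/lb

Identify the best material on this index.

Screen on constraints: max service T ≥ 416 °C; cost ≤ 51 $/kg. Survivors: sample W, sample F.
After converting to SI:
  sample W: σ_y = 939.0 MPa, ρ = 8442 kg/m³
  sample F: σ_y = 706.0 MPa, ρ = 7872 kg/m³
  sample W: M = 11.4×10⁻³
  sample F: M = 10.1×10⁻³
Sample W has the largest M.

sample W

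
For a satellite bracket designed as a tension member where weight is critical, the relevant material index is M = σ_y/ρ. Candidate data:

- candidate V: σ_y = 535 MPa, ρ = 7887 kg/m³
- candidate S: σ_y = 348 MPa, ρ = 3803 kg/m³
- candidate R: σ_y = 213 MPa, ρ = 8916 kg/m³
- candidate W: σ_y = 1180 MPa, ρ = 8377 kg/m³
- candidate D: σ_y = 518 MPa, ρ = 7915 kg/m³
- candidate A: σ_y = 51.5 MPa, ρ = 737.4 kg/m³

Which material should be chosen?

Computing M directly (units already consistent):
  candidate W: M = 141 kN·m/kg
  candidate S: M = 91.5 kN·m/kg
  candidate A: M = 69.8 kN·m/kg
  candidate V: M = 67.8 kN·m/kg
  candidate D: M = 65.4 kN·m/kg
  candidate R: M = 23.9 kN·m/kg
Candidate W ranks first.

candidate W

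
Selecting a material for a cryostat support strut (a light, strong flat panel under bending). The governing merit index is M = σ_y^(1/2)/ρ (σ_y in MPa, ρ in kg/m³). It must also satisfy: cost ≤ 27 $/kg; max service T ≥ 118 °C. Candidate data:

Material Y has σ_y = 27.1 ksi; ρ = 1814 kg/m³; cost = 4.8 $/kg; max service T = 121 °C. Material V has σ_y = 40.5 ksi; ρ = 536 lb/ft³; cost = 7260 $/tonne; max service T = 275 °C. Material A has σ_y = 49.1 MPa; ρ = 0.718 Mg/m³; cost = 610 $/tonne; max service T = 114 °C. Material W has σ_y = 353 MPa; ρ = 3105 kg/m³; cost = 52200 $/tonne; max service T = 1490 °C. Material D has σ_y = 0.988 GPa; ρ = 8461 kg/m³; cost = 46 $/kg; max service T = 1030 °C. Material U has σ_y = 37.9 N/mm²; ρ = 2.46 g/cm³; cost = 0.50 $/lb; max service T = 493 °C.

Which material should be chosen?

Screen on constraints: cost ≤ 27 $/kg; max service T ≥ 118 °C. Survivors: material Y, material V, material U.
In SI units:
  material Y: σ_y = 186.8 MPa, ρ = 1814 kg/m³
  material V: σ_y = 279.2 MPa, ρ = 8586 kg/m³
  material U: σ_y = 37.90 MPa, ρ = 2460 kg/m³
  material Y: M = 7.54×10⁻³
  material U: M = 2.50×10⁻³
  material V: M = 1.95×10⁻³
Material Y has the largest M.

material Y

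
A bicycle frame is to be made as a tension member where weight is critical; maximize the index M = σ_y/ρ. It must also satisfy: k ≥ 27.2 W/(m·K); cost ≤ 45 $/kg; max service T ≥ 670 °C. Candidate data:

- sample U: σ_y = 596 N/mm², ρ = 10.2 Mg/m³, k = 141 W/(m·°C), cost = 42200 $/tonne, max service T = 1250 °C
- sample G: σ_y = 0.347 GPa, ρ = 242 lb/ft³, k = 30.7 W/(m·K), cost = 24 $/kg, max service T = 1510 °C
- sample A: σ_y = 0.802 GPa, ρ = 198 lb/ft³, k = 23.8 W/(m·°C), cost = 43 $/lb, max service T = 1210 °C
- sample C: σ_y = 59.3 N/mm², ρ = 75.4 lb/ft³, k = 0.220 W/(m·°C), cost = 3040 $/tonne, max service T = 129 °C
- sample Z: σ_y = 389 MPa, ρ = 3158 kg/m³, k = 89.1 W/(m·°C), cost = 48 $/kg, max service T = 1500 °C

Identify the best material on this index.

Screen on constraints: k ≥ 27.2 W/(m·K); cost ≤ 45 $/kg; max service T ≥ 670 °C. Survivors: sample U, sample G.
Normalizing units and computing the index:
  sample U: σ_y = 596.0 MPa, ρ = 10200 kg/m³
  sample G: σ_y = 347.0 MPa, ρ = 3876 kg/m³
  sample G: M = 89.5 kN·m/kg
  sample U: M = 58.4 kN·m/kg
Sample G ranks first.

sample G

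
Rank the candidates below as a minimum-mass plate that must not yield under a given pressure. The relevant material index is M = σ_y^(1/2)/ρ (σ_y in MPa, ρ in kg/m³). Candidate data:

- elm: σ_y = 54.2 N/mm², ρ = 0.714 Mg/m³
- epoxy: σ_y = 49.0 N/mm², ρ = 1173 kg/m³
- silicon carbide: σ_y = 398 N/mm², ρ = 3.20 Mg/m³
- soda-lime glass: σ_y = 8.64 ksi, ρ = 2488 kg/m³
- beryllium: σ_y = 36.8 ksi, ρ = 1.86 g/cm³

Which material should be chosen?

elm

Normalizing units and computing the index:
  elm: σ_y = 54.20 MPa, ρ = 714.0 kg/m³
  epoxy: σ_y = 49.00 MPa, ρ = 1173 kg/m³
  silicon carbide: σ_y = 398.0 MPa, ρ = 3200 kg/m³
  soda-lime glass: σ_y = 59.57 MPa, ρ = 2488 kg/m³
  beryllium: σ_y = 253.7 MPa, ρ = 1860 kg/m³
  elm: M = 10.3×10⁻³
  beryllium: M = 8.56×10⁻³
  silicon carbide: M = 6.23×10⁻³
  epoxy: M = 5.97×10⁻³
  soda-lime glass: M = 3.10×10⁻³
Highest index: elm.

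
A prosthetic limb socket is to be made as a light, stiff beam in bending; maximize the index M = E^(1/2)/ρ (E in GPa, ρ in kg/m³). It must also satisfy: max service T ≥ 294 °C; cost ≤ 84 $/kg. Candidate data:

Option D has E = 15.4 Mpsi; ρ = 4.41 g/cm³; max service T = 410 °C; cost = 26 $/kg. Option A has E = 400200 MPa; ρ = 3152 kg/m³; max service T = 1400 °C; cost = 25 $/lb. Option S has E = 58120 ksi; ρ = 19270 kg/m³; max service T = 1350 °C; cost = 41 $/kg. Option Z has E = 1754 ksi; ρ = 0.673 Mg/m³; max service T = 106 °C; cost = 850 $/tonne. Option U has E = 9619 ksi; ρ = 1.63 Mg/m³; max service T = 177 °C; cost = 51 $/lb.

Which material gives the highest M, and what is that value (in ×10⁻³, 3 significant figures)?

Screen on constraints: max service T ≥ 294 °C; cost ≤ 84 $/kg. Survivors: option D, option A, option S.
Convert each candidate to consistent units, then evaluate M:
  option D: E = 106.2 GPa, ρ = 4410 kg/m³
  option A: E = 400.2 GPa, ρ = 3152 kg/m³
  option S: E = 400.7 GPa, ρ = 19270 kg/m³
  option A: M = 6.35×10⁻³
  option D: M = 2.34×10⁻³
  option S: M = 1.04×10⁻³
The maximum is for option A.

option A, M = 6.35×10⁻³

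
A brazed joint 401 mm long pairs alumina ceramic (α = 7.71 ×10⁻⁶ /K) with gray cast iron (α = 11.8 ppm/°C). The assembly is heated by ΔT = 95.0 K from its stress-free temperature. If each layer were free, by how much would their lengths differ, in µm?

156 µm

Δα = |7.71 − 11.8|×10⁻⁶/K = 4.09×10⁻⁶/K.
ΔL_mismatch = Δα·L·ΔT = 4.09×10⁻⁶ × 401.0 mm × 95.0 K = 156 µm.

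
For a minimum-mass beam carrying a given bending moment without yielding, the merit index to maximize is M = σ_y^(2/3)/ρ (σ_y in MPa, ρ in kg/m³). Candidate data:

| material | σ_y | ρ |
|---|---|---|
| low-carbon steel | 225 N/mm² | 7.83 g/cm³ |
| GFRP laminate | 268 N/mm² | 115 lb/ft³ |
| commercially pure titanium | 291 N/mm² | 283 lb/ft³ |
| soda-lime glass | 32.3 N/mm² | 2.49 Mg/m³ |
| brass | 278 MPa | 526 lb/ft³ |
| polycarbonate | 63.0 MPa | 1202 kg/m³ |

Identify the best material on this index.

Convert each candidate to consistent units, then evaluate M:
  low-carbon steel: σ_y = 225.0 MPa, ρ = 7830 kg/m³
  GFRP laminate: σ_y = 268.0 MPa, ρ = 1842 kg/m³
  commercially pure titanium: σ_y = 291.0 MPa, ρ = 4533 kg/m³
  soda-lime glass: σ_y = 32.30 MPa, ρ = 2490 kg/m³
  brass: σ_y = 278.0 MPa, ρ = 8426 kg/m³
  polycarbonate: σ_y = 63.00 MPa, ρ = 1202 kg/m³
  GFRP laminate: M = 22.6×10⁻³
  polycarbonate: M = 13.2×10⁻³
  commercially pure titanium: M = 9.69×10⁻³
  brass: M = 5.06×10⁻³
  low-carbon steel: M = 4.72×10⁻³
  soda-lime glass: M = 4.07×10⁻³
GFRP laminate ranks first.

GFRP laminate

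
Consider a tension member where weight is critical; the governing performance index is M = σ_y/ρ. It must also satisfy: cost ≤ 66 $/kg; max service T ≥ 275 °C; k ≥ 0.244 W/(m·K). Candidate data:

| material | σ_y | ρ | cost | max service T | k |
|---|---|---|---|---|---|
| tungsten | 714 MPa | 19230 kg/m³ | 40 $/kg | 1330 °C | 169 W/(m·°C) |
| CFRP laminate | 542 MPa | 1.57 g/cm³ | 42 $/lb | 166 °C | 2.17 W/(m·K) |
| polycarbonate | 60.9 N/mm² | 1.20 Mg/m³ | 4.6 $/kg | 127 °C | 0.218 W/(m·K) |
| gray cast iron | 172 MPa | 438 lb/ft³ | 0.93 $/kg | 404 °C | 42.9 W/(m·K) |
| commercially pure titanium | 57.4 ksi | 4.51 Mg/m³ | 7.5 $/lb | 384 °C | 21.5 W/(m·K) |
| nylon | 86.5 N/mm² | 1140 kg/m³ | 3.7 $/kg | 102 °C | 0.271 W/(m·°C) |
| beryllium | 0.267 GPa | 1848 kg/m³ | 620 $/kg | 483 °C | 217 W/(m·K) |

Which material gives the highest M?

commercially pure titanium

Screen on constraints: cost ≤ 66 $/kg; max service T ≥ 275 °C; k ≥ 0.244 W/(m·K). Survivors: tungsten, gray cast iron, commercially pure titanium.
In SI units:
  tungsten: σ_y = 714.0 MPa, ρ = 19230 kg/m³
  gray cast iron: σ_y = 172.0 MPa, ρ = 7016 kg/m³
  commercially pure titanium: σ_y = 395.8 MPa, ρ = 4510 kg/m³
  commercially pure titanium: M = 87.8 kN·m/kg
  tungsten: M = 37.1 kN·m/kg
  gray cast iron: M = 24.5 kN·m/kg
Highest index: commercially pure titanium.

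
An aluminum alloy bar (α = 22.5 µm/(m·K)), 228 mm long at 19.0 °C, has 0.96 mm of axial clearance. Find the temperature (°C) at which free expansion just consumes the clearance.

α·L₀·ΔT = 0.96 mm ⇒ ΔT = 0.96 / (22.5×10⁻⁶ × 228.0) = 187.1 K.
T = 19.0 + 187.1 = 206.1 °C.

206 °C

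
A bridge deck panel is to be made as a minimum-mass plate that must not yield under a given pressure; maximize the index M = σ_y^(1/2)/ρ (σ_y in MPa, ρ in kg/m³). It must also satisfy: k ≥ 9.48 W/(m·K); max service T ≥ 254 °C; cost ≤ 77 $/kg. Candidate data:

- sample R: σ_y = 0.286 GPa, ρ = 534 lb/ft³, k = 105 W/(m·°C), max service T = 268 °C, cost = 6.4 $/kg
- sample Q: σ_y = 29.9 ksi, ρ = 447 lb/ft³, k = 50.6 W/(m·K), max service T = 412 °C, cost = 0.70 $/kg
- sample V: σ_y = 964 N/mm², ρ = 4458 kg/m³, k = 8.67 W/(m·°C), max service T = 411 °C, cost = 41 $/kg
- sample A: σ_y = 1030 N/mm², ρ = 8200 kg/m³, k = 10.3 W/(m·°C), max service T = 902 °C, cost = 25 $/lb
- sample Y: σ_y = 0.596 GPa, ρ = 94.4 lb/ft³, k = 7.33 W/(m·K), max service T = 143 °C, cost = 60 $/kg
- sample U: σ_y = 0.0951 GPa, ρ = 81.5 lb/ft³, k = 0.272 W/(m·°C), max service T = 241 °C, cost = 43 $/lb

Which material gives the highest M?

sample A

Screen on constraints: k ≥ 9.48 W/(m·K); max service T ≥ 254 °C; cost ≤ 77 $/kg. Survivors: sample R, sample Q, sample A.
Convert each candidate to consistent units, then evaluate M:
  sample R: σ_y = 286.0 MPa, ρ = 8554 kg/m³
  sample Q: σ_y = 206.2 MPa, ρ = 7160 kg/m³
  sample A: σ_y = 1030 MPa, ρ = 8200 kg/m³
  sample A: M = 3.91×10⁻³
  sample Q: M = 2.01×10⁻³
  sample R: M = 1.98×10⁻³
Sample A ranks first.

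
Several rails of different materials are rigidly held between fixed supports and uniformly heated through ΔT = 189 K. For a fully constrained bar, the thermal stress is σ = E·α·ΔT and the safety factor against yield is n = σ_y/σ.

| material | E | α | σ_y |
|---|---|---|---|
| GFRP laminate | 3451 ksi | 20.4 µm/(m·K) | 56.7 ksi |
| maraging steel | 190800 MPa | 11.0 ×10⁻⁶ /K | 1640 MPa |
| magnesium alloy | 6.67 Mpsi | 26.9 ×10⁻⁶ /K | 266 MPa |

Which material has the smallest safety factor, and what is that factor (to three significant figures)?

Converting E to GPa, α to ×10⁻⁶/K, σ_y to MPa, then σ and n for each:
  GFRP laminate: E = 23.79, α = 20.4, σ_y = 390.9 → σ = 91.7 MPa, n = 4.26
  maraging steel: E = 190.8, α = 11.0, σ_y = 1640 → σ = 397 MPa, n = 4.13
  magnesium alloy: E = 45.99, α = 26.9, σ_y = 266.0 → σ = 234 MPa, n = 1.14
Smallest n: magnesium alloy with n = 1.14.

magnesium alloy, n = 1.14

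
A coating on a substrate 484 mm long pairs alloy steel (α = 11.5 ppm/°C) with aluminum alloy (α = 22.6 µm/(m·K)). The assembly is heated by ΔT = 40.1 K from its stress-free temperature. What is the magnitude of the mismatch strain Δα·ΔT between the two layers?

4.45×10⁻⁴

Δα = |11.5 − 22.6|×10⁻⁶/K = 11.1×10⁻⁶/K.
Mismatch strain = Δα·ΔT = 11.1×10⁻⁶ × 40.1 = 4.45×10⁻⁴.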